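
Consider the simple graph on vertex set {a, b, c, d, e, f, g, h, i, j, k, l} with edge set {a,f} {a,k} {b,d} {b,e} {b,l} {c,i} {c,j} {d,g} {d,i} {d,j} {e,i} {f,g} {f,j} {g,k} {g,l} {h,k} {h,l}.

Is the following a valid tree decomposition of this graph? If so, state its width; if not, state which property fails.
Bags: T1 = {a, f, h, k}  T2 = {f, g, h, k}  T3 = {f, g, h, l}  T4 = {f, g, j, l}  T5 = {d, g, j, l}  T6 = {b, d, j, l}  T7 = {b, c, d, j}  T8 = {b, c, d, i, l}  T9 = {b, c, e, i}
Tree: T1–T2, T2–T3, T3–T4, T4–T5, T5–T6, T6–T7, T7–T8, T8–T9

No — bags containing vertex l are not connected in the tree.

A tree decomposition must satisfy three properties: every vertex lies in some bag; for every edge, both endpoints lie together in some bag; and for every vertex, the bags containing it form a connected subtree. Here bags containing vertex l are not connected in the tree, so the decomposition is invalid.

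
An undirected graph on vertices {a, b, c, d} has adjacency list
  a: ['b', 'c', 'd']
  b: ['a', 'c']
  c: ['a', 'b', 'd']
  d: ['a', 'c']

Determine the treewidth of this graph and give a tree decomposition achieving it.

The largest bag has 3 vertices, giving width 2; this decomposition certifies tw(G) ≤ 2. On the other hand G contains the 3-clique {a, c, d}. A clique must lie in a single bag of any decomposition, so no decomposition can have width below 2. Combining the bounds, tw(G) = 2.

Treewidth 2.
One such decomposition:
Bags: B1 = {a, b, c}  B2 = {a, c, d}
Tree: B1–B2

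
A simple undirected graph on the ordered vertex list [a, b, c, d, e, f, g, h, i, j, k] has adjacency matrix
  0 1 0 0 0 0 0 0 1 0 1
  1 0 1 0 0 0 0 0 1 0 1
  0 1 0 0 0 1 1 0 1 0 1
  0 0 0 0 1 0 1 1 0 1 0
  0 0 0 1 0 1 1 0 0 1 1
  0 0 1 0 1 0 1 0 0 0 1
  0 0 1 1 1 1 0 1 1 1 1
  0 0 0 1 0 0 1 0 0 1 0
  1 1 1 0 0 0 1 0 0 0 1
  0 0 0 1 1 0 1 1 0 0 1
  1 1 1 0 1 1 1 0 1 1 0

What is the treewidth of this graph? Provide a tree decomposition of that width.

The largest bag has 4 vertices, giving width 3; this decomposition certifies tw(G) ≤ 3. On the other hand G contains the 4-clique {d, e, g, j}. A clique must lie in a single bag of any decomposition, so no decomposition can have width below 3. Combining the bounds, tw(G) = 3.

Treewidth 3.
Bags: B1 = {c, g, i, k}  B2 = {b, c, i, k}  B3 = {c, f, g, k}  B4 = {e, f, g, k}  B5 = {a, b, i, k}  B6 = {e, g, j, k}  B7 = {d, e, g, j}  B8 = {d, g, h, j}
Tree: B1–B2, B1–B3, B3–B4, B2–B5, B4–B6, B6–B7, B7–B8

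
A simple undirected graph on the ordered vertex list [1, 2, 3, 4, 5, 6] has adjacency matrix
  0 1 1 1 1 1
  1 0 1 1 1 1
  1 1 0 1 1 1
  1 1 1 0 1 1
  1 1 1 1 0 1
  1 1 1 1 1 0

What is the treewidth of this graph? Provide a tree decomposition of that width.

A single bag containing all 6 vertices is trivially a valid decomposition of width 5. For the lower bound, the 6 vertices {1, 2, 3, 4, 5, 6} are pairwise adjacent, and any tree decomposition puts a clique entirely inside one bag — forcing width ≥ 5. Combining the bounds, tw(G) = 5.

Treewidth 5.
One such decomposition:
Bags: B1 = {1, 2, 3, 4, 5, 6}
Tree: (single bag)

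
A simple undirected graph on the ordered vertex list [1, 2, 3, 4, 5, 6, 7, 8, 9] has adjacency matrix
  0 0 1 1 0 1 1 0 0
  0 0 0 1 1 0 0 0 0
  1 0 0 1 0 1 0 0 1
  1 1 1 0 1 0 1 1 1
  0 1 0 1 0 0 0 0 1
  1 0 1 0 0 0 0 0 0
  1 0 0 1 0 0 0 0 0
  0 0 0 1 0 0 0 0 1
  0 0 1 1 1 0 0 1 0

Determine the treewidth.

A width-2 tree decomposition is:
Bags: B1 = {4, 8, 9}  B2 = {3, 4, 9}  B3 = {1, 3, 4}  B4 = {4, 5, 9}  B5 = {1, 3, 6}  B6 = {2, 4, 5}  B7 = {1, 4, 7}
Tree: B1–B2, B2–B3, B2–B4, B3–B5, B4–B6, B3–B7
The largest bag has 3 vertices, giving width 2; this decomposition certifies tw(G) ≤ 2. On the other hand G contains the 3-clique {1, 3, 4}. A clique must lie in a single bag of any decomposition, so no decomposition can have width below 2. Combining the bounds, tw(G) = 2.

2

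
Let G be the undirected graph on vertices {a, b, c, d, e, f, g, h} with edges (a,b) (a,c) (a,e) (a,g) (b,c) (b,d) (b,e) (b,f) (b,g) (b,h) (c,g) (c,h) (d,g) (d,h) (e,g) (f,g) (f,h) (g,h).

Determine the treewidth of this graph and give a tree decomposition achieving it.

Treewidth 3.
One optimal decomposition is:
Bags: B1 = {b, f, g, h}  B2 = {b, c, g, h}  B3 = {b, d, g, h}  B4 = {a, b, c, g}  B5 = {a, b, e, g}
Tree: B1–B2, B1–B3, B2–B4, B4–B5

The largest bag has 4 vertices, giving width 3; this decomposition certifies tw(G) ≤ 3. On the other hand G contains the 4-clique {a, b, e, g}. A clique must lie in a single bag of any decomposition, so no decomposition can have width below 3. Hence tw(G) = 3 exactly.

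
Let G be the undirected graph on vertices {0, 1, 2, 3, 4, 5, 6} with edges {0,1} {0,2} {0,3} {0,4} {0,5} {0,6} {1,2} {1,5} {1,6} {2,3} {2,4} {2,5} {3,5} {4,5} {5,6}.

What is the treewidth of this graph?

3

A width-3 tree decomposition is:
Bags: B1 = {0, 1, 2, 5}  B2 = {0, 1, 5, 6}  B3 = {0, 2, 3, 5}  B4 = {0, 2, 4, 5}
Tree: B1–B2, B1–B3, B3–B4
Every bag has size at most 4, so the width is 4 − 1 = 3 and tw(G) ≤ 3. Conversely, {0, 1, 2, 5} is a clique of size 4, and the vertices of any clique must share a bag in every tree decomposition; so some bag has ≥ 4 vertices and tw(G) ≥ 3. Therefore the treewidth is 3.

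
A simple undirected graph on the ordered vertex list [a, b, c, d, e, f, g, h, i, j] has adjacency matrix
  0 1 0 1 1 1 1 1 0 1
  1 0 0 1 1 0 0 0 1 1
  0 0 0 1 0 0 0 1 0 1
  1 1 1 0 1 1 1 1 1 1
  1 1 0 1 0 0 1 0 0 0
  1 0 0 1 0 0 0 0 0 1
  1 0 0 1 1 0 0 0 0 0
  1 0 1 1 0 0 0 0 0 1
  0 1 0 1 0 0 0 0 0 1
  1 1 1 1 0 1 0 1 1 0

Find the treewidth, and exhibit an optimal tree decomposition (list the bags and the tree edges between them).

Each bag holds 4 vertices, so the decomposition has width 3, which upper-bounds the treewidth. Conversely, {c, d, h, j} is a clique of size 4, and the vertices of any clique must share a bag in every tree decomposition; so some bag has ≥ 4 vertices and tw(G) ≥ 3. Therefore the treewidth is 3.

Treewidth 3.
Bags: B1 = {a, d, f, j}  B2 = {a, b, d, j}  B3 = {a, d, h, j}  B4 = {c, d, h, j}  B5 = {b, d, i, j}  B6 = {a, b, d, e}  B7 = {a, d, e, g}
Tree: B1–B2, B2–B3, B3–B4, B2–B5, B2–B6, B6–B7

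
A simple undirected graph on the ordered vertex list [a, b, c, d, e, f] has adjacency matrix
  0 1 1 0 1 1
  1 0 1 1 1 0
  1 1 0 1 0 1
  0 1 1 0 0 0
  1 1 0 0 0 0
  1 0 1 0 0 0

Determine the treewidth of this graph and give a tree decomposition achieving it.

The largest bag has 3 vertices, giving width 2; this decomposition certifies tw(G) ≤ 2. On the other hand G contains the 3-clique {a, b, e}. A clique must lie in a single bag of any decomposition, so no decomposition can have width below 2. Therefore the treewidth is 2.

Treewidth 2.
One such decomposition:
Bags: B1 = {a, b, c}  B2 = {a, b, e}  B3 = {a, c, f}  B4 = {b, c, d}
Tree: B1–B2, B1–B3, B1–B4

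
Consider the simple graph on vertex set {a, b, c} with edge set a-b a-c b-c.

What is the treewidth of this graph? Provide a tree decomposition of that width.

Treewidth 2.
One optimal decomposition is:
Bags: B1 = {a, b, c}
Tree: (single bag)

A single bag containing all 3 vertices is trivially a valid decomposition of width 2. On the other hand G contains the 3-clique {a, b, c}. A clique must lie in a single bag of any decomposition, so no decomposition can have width below 2. Therefore the treewidth is 2.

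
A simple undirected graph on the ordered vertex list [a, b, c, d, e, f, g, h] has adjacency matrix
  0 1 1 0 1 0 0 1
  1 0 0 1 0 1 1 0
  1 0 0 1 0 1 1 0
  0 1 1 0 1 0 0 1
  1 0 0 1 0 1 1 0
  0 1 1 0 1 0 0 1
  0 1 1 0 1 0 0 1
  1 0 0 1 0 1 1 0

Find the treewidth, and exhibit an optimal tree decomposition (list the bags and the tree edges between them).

Treewidth 4.
One optimal decomposition is:
Bags: B1 = {a, c, d, f, g}  B2 = {a, d, f, g, h}  B3 = {a, d, e, f, g}  B4 = {a, b, d, f, g}
Tree: B1–B2, B2–B3, B3–B4

Each bag holds 5 vertices, so the decomposition has width 4, which upper-bounds the treewidth. For the lower bound: the 5 vertex sets {a,c}, {d,h}, {e,f}, {g}, {b} are disjoint, each induces a connected subgraph, and every pair is joined by at least one edge of G. Contracting each set to a single vertex therefore yields K_{5} as a minor, and since treewidth is minor-monotone, tw(G) ≥ tw(K_{5}) = 4. Hence tw(G) = 4 exactly.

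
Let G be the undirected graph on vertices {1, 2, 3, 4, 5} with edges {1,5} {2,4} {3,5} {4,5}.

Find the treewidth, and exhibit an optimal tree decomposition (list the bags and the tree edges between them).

Treewidth 1.
One such decomposition:
Bags: B1 = {2, 4}  B2 = {4, 5}  B3 = {3, 5}  B4 = {1, 5}
Tree: B1–B2, B2–B3, B2–B4

Every bag has size at most 2, so the width is 2 − 1 = 1 and tw(G) ≤ 1. Since G has at least one edge (e.g. 2–4), it is not an edgeless graph, so tw(G) ≥ 1. Therefore the treewidth is 1.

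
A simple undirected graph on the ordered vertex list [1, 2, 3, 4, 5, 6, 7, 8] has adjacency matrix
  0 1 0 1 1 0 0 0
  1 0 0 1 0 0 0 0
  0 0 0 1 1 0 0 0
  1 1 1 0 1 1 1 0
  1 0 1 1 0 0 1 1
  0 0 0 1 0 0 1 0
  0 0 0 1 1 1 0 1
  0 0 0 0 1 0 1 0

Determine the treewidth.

2

A width-2 tree decomposition is:
Bags: B1 = {4, 5, 7}  B2 = {5, 7, 8}  B3 = {1, 4, 5}  B4 = {1, 2, 4}  B5 = {4, 6, 7}  B6 = {3, 4, 5}
Tree: B1–B2, B1–B3, B3–B4, B1–B5, B1–B6
The largest bag has 3 vertices, giving width 2; this decomposition certifies tw(G) ≤ 2. On the other hand G contains the 3-clique {5, 7, 8}. A clique must lie in a single bag of any decomposition, so no decomposition can have width below 2. Hence tw(G) = 2 exactly.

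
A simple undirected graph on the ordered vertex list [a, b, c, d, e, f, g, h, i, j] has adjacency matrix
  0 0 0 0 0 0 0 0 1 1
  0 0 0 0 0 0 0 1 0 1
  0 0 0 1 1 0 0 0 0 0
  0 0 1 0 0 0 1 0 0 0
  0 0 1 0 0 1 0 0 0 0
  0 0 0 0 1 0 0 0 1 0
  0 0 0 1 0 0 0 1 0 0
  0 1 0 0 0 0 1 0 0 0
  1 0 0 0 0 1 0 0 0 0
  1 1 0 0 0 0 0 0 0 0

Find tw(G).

A width-2 tree decomposition is:
Bags: B1 = {a, b, j}  B2 = {a, b, i}  B3 = {b, f, i}  B4 = {b, e, f}  B5 = {b, c, e}  B6 = {b, c, d}  B7 = {b, d, g}  B8 = {b, g, h}
Tree: B1–B2, B2–B3, B3–B4, B4–B5, B5–B6, B6–B7, B7–B8
The largest bag has 3 vertices, giving width 2; this decomposition certifies tw(G) ≤ 2. For the lower bound, G contains the cycle b–j–a–i–f–e–c–d–g–h–b, so G is not a forest; only forests have treewidth ≤ 1, hence tw(G) ≥ 2. Hence tw(G) = 2 exactly.

2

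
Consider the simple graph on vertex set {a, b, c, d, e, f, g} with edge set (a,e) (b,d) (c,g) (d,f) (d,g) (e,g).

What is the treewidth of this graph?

A width-1 tree decomposition is:
Bags: B1 = {e, g}  B2 = {c, g}  B3 = {d, g}  B4 = {d, f}  B5 = {a, e}  B6 = {b, d}
Tree: B1–B2, B1–B3, B3–B4, B1–B5, B3–B6
The largest bag has 2 vertices, giving width 1; this decomposition certifies tw(G) ≤ 1. Since G has at least one edge (e.g. g–e), it is not an edgeless graph, so tw(G) ≥ 1. Hence tw(G) = 1 exactly.

1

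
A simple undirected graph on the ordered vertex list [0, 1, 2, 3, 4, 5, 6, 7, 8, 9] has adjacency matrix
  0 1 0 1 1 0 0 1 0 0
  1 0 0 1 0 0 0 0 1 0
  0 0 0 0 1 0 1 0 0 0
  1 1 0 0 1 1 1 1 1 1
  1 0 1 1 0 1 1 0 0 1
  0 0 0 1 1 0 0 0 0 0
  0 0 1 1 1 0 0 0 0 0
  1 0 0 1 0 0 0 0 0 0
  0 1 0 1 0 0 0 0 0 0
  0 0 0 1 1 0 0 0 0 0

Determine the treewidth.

A width-2 tree decomposition is:
Bags: B1 = {0, 3, 7}  B2 = {0, 1, 3}  B3 = {0, 3, 4}  B4 = {1, 3, 8}  B5 = {3, 4, 5}  B6 = {3, 4, 6}  B7 = {3, 4, 9}  B8 = {2, 4, 6}
Tree: B1–B2, B2–B3, B2–B4, B3–B5, B5–B6, B3–B7, B6–B8
Every bag has size at most 3, so the width is 3 − 1 = 2 and tw(G) ≤ 2. Conversely, {2, 4, 6} is a clique of size 3, and the vertices of any clique must share a bag in every tree decomposition; so some bag has ≥ 3 vertices and tw(G) ≥ 2. Therefore the treewidth is 2.

2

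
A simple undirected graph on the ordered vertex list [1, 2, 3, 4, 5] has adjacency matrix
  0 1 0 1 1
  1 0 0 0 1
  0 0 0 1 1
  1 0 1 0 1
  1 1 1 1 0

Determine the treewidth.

A width-2 tree decomposition is:
Bags: B1 = {3, 4, 5}  B2 = {1, 4, 5}  B3 = {1, 2, 5}
Tree: B1–B2, B2–B3
Each bag holds 3 vertices, so the decomposition has width 2, which upper-bounds the treewidth. For the lower bound, the 3 vertices {1, 2, 5} are pairwise adjacent, and any tree decomposition puts a clique entirely inside one bag — forcing width ≥ 2. Combining the bounds, tw(G) = 2.

2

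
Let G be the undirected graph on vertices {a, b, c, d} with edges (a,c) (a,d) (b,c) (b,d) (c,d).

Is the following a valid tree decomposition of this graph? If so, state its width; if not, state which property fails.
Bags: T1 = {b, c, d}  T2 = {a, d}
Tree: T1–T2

A tree decomposition must satisfy three properties: every vertex lies in some bag; for every edge, both endpoints lie together in some bag; and for every vertex, the bags containing it form a connected subtree. Here edge (c,a) lies in no bag, so the decomposition is invalid.

No — edge (c,a) lies in no bag.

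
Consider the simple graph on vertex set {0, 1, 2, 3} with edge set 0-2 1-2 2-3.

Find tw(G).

A width-1 tree decomposition is:
Bags: B1 = {2, 3}  B2 = {0, 2}  B3 = {1, 2}
Tree: B1–B2, B2–B3
Every bag has size at most 2, so the width is 2 − 1 = 1 and tw(G) ≤ 1. Any graph with an edge has treewidth ≥ 1, and G has the edge 3–2. Combining the bounds, tw(G) = 1.

1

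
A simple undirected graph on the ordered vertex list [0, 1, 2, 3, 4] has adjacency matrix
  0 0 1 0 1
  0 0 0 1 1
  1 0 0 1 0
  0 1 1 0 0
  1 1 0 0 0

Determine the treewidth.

A width-2 tree decomposition is:
Bags: B1 = {0, 2, 4}  B2 = {2, 3, 4}  B3 = {1, 3, 4}
Tree: B1–B2, B2–B3
Each bag holds 3 vertices, so the decomposition has width 2, which upper-bounds the treewidth. For the lower bound, G contains the cycle 4–0–2–3–1–4, so G is not a forest; only forests have treewidth ≤ 1, hence tw(G) ≥ 2. Therefore the treewidth is 2.

2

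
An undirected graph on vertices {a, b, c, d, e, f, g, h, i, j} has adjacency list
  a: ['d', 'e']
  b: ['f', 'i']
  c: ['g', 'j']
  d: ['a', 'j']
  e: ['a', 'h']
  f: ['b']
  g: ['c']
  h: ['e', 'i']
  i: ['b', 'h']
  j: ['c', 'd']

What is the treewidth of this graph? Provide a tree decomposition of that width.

The largest bag has 2 vertices, giving width 1; this decomposition certifies tw(G) ≤ 1. Any graph with an edge has treewidth ≥ 1, and G has the edge f–b. Hence tw(G) = 1 exactly.

Treewidth 1.
One such decomposition:
Bags: B1 = {b, f}  B2 = {b, i}  B3 = {h, i}  B4 = {e, h}  B5 = {a, e}  B6 = {a, d}  B7 = {d, j}  B8 = {c, j}  B9 = {c, g}
Tree: B1–B2, B2–B3, B3–B4, B4–B5, B5–B6, B6–B7, B7–B8, B8–B9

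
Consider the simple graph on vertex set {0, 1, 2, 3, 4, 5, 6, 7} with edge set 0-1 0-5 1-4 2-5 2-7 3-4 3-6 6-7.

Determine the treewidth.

2

A width-2 tree decomposition is:
Bags: B1 = {3, 4, 6}  B2 = {4, 6, 7}  B3 = {2, 4, 7}  B4 = {2, 4, 5}  B5 = {0, 4, 5}  B6 = {0, 1, 4}
Tree: B1–B2, B2–B3, B3–B4, B4–B5, B5–B6
Every bag has size at most 3, so the width is 3 − 1 = 2 and tw(G) ≤ 2. Since 4–3–6–7–2–5–0–1–4 is a cycle in G, G is not acyclic. Forests are exactly the graphs of treewidth ≤ 1, so tw(G) ≥ 2. The upper and lower bounds meet at 2, so that is the treewidth.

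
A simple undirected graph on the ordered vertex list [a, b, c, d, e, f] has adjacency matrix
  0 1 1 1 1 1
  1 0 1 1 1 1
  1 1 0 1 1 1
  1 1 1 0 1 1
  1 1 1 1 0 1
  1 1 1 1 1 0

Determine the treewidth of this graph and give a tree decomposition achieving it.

With just one bag of size 6, the width is 6 − 1 = 5, so tw(G) ≤ 5. On the other hand G contains the 6-clique {a, b, c, d, e, f}. A clique must lie in a single bag of any decomposition, so no decomposition can have width below 5. The upper and lower bounds meet at 5, so that is the treewidth.

Treewidth 5.
One optimal decomposition is:
Bags: B1 = {a, b, c, d, e, f}
Tree: (single bag)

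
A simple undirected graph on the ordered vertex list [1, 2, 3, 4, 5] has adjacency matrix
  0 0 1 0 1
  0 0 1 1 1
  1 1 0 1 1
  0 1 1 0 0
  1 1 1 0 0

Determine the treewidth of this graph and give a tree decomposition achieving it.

Treewidth 2.
One optimal decomposition is:
Bags: B1 = {2, 3, 5}  B2 = {1, 3, 5}  B3 = {2, 3, 4}
Tree: B1–B2, B1–B3

Every bag has size at most 3, so the width is 3 − 1 = 2 and tw(G) ≤ 2. Conversely, {1, 3, 5} is a clique of size 3, and the vertices of any clique must share a bag in every tree decomposition; so some bag has ≥ 3 vertices and tw(G) ≥ 2. Therefore the treewidth is 2.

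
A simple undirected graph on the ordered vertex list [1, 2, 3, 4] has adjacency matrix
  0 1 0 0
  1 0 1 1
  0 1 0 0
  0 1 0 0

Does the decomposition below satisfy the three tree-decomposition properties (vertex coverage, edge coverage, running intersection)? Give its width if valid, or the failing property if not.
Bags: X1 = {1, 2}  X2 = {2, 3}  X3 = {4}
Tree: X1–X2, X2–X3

A tree decomposition must satisfy three properties: every vertex lies in some bag; for every edge, both endpoints lie together in some bag; and for every vertex, the bags containing it form a connected subtree. Here edge (2,4) lies in no bag, so the decomposition is invalid.

No — edge (2,4) lies in no bag.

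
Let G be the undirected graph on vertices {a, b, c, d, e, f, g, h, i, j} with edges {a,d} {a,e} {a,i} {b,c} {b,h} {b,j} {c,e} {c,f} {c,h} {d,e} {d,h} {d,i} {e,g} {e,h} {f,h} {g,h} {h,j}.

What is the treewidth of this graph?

2

A width-2 tree decomposition is:
Bags: B1 = {a, d, e}  B2 = {d, e, h}  B3 = {c, e, h}  B4 = {c, f, h}  B5 = {e, g, h}  B6 = {b, c, h}  B7 = {a, d, i}  B8 = {b, h, j}
Tree: B1–B2, B2–B3, B3–B4, B3–B5, B3–B6, B1–B7, B6–B8
Each bag holds 3 vertices, so the decomposition has width 2, which upper-bounds the treewidth. On the other hand G contains the 3-clique {d, e, h}. A clique must lie in a single bag of any decomposition, so no decomposition can have width below 2. Hence tw(G) = 2 exactly.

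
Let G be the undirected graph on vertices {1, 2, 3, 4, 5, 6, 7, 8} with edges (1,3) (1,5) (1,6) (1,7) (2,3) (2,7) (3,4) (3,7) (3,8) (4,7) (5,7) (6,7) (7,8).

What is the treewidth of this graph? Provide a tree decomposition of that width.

Every bag has size at most 3, so the width is 3 − 1 = 2 and tw(G) ≤ 2. For the lower bound, the 3 vertices {3, 7, 8} are pairwise adjacent, and any tree decomposition puts a clique entirely inside one bag — forcing width ≥ 2. The upper and lower bounds meet at 2, so that is the treewidth.

Treewidth 2.
One optimal decomposition is:
Bags: B1 = {1, 5, 7}  B2 = {1, 3, 7}  B3 = {2, 3, 7}  B4 = {3, 7, 8}  B5 = {1, 6, 7}  B6 = {3, 4, 7}
Tree: B1–B2, B2–B3, B3–B4, B1–B5, B4–B6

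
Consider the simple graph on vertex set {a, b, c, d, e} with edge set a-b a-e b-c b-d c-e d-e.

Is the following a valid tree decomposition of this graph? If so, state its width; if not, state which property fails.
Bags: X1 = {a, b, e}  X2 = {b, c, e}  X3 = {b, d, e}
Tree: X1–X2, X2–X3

Yes; width 2.

Checking the three conditions: (i) the bags cover all of {a, b, c, d, e}; (ii) for each edge, some bag contains both endpoints; (iii) the bags containing any fixed vertex form a subtree. All hold, so the decomposition is valid with width 3 − 1 = 2.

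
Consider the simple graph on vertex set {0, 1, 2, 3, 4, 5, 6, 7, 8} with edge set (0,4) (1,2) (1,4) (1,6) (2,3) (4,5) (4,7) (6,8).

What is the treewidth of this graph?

1

A width-1 tree decomposition is:
Bags: B1 = {1, 4}  B2 = {4, 5}  B3 = {1, 6}  B4 = {1, 2}  B5 = {4, 7}  B6 = {0, 4}  B7 = {6, 8}  B8 = {2, 3}
Tree: B1–B2, B1–B3, B1–B4, B2–B5, B5–B6, B3–B7, B4–B8
The largest bag has 2 vertices, giving width 1; this decomposition certifies tw(G) ≤ 1. Any graph with an edge has treewidth ≥ 1, and G has the edge 4–1. Therefore the treewidth is 1.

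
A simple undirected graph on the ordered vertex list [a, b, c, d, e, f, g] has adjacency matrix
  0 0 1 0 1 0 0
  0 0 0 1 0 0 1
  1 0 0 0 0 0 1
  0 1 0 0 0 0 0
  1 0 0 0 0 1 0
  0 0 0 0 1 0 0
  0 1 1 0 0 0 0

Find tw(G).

1

A width-1 tree decomposition is:
Bags: B1 = {e, f}  B2 = {a, e}  B3 = {a, c}  B4 = {c, g}  B5 = {b, g}  B6 = {b, d}
Tree: B1–B2, B2–B3, B3–B4, B4–B5, B5–B6
The largest bag has 2 vertices, giving width 1; this decomposition certifies tw(G) ≤ 1. Since G has at least one edge (e.g. f–e), it is not an edgeless graph, so tw(G) ≥ 1. The upper and lower bounds meet at 1, so that is the treewidth.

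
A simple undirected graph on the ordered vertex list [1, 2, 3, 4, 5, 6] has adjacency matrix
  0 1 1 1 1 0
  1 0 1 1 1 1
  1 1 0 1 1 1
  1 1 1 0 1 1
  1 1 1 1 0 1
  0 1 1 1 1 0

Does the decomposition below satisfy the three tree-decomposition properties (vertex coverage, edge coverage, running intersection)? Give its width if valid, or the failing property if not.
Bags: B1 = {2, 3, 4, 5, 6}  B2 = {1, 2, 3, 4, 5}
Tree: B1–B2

Every vertex of G appears in some bag (union = {1, 2, 3, 4, 5, 6}); every edge is covered by a bag; and for each vertex v the set of bags containing v is connected in the bag tree. The decomposition is therefore valid. The largest bag has 5 vertices, so the width is 4.

Yes; width 4.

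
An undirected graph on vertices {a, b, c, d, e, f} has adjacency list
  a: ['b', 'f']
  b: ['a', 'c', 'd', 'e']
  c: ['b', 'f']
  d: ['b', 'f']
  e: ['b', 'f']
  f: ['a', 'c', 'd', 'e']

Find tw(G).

2

A width-2 tree decomposition is:
Bags: B1 = {a, b, f}  B2 = {b, d, f}  B3 = {b, c, f}  B4 = {b, e, f}
Tree: B1–B2, B2–B3, B3–B4
The largest bag has 3 vertices, giving width 2; this decomposition certifies tw(G) ≤ 2. Since f–a–b–d–f is a cycle in G, G is not acyclic. Forests are exactly the graphs of treewidth ≤ 1, so tw(G) ≥ 2. Combining the bounds, tw(G) = 2.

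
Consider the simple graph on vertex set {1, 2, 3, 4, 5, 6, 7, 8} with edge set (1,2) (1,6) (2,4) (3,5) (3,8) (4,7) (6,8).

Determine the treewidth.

1

A width-1 tree decomposition is:
Bags: B1 = {3, 5}  B2 = {3, 8}  B3 = {6, 8}  B4 = {1, 6}  B5 = {1, 2}  B6 = {2, 4}  B7 = {4, 7}
Tree: B1–B2, B2–B3, B3–B4, B4–B5, B5–B6, B6–B7
Every bag has size at most 2, so the width is 2 − 1 = 1 and tw(G) ≤ 1. G has an edge, so its treewidth is at least 1. The upper and lower bounds meet at 1, so that is the treewidth.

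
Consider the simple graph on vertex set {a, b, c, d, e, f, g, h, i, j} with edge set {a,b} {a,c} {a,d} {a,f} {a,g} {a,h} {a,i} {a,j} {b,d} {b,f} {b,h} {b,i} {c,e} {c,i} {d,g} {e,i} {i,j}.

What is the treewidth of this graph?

2

A width-2 tree decomposition is:
Bags: B1 = {a, b, d}  B2 = {a, b, h}  B3 = {a, b, i}  B4 = {a, d, g}  B5 = {a, c, i}  B6 = {a, b, f}  B7 = {a, i, j}  B8 = {c, e, i}
Tree: B1–B2, B1–B3, B1–B4, B3–B5, B2–B6, B3–B7, B5–B8
Every bag has size at most 3, so the width is 3 − 1 = 2 and tw(G) ≤ 2. For the lower bound, the 3 vertices {c, e, i} are pairwise adjacent, and any tree decomposition puts a clique entirely inside one bag — forcing width ≥ 2. Hence tw(G) = 2 exactly.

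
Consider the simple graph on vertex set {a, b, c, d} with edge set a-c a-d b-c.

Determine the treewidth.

A width-1 tree decomposition is:
Bags: B1 = {a, d}  B2 = {a, c}  B3 = {b, c}
Tree: B1–B2, B2–B3
The largest bag has 2 vertices, giving width 1; this decomposition certifies tw(G) ≤ 1. G has an edge, so its treewidth is at least 1. Combining the bounds, tw(G) = 1.

1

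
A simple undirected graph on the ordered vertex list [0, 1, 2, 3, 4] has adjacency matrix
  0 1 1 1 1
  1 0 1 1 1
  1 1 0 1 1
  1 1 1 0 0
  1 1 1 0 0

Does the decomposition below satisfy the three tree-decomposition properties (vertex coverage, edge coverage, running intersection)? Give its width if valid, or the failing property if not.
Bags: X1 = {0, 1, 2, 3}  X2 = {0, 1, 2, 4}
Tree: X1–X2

Vertex coverage: the bags together contain {0, 1, 2, 3, 4}, the full vertex set. Edge coverage: each edge of G has both endpoints in at least one bag. Running intersection: for every vertex, the bags containing it form a connected subtree. All three properties hold, so this is a valid tree decomposition of width max|bag| − 1 = 3, and hence tw(G) ≤ 3.

Yes; width 3.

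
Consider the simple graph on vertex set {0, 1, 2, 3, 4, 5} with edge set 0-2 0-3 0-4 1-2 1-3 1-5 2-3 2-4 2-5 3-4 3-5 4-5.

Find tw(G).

3

A width-3 tree decomposition is:
Bags: B1 = {1, 2, 3, 5}  B2 = {2, 3, 4, 5}  B3 = {0, 2, 3, 4}
Tree: B1–B2, B2–B3
Every bag has size at most 4, so the width is 4 − 1 = 3 and tw(G) ≤ 3. For the lower bound, the 4 vertices {1, 2, 3, 5} are pairwise adjacent, and any tree decomposition puts a clique entirely inside one bag — forcing width ≥ 3. Therefore the treewidth is 3.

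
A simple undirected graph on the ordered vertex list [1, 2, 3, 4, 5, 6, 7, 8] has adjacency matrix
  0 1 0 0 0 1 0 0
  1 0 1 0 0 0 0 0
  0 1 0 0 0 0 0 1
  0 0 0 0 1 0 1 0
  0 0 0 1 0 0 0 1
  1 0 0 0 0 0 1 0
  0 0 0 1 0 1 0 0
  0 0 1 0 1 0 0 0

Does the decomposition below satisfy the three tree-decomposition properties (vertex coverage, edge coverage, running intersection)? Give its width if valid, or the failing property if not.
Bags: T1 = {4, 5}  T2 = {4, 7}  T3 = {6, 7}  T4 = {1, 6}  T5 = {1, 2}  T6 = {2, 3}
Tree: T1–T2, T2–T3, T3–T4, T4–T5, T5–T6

A tree decomposition must satisfy three properties: every vertex lies in some bag; for every edge, both endpoints lie together in some bag; and for every vertex, the bags containing it form a connected subtree. Here vertex 8 appears in no bag, so the decomposition is invalid.

No — vertex 8 appears in no bag.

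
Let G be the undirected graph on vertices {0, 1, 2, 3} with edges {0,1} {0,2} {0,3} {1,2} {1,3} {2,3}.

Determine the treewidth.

3

A width-3 tree decomposition is:
Bags: B1 = {0, 1, 2, 3}
Tree: (single bag)
With just one bag of size 4, the width is 4 − 1 = 3, so tw(G) ≤ 3. Conversely, {0, 1, 2, 3} is a clique of size 4, and the vertices of any clique must share a bag in every tree decomposition; so some bag has ≥ 4 vertices and tw(G) ≥ 3. Combining the bounds, tw(G) = 3.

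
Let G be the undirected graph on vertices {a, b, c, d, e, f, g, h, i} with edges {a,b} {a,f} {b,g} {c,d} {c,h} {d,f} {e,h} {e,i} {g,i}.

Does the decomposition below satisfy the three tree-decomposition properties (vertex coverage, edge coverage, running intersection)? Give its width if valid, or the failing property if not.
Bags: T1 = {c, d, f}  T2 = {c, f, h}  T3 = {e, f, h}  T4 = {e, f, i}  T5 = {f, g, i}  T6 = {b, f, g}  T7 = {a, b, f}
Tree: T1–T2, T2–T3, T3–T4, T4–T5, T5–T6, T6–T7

Vertex coverage: the bags together contain {a, b, c, d, e, f, g, h, i}, the full vertex set. Edge coverage: each edge of G has both endpoints in at least one bag. Running intersection: for every vertex, the bags containing it form a connected subtree. All three properties hold, so this is a valid tree decomposition of width max|bag| − 1 = 2, and hence tw(G) ≤ 2.

Yes; width 2.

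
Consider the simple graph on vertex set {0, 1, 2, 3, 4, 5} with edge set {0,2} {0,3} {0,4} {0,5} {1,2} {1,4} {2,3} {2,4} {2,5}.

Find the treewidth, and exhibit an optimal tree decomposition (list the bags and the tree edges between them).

Treewidth 2.
One such decomposition:
Bags: B1 = {0, 2, 5}  B2 = {0, 2, 3}  B3 = {0, 2, 4}  B4 = {1, 2, 4}
Tree: B1–B2, B1–B3, B3–B4

Each bag holds 3 vertices, so the decomposition has width 2, which upper-bounds the treewidth. For the lower bound, the 3 vertices {0, 2, 3} are pairwise adjacent, and any tree decomposition puts a clique entirely inside one bag — forcing width ≥ 2. Therefore the treewidth is 2.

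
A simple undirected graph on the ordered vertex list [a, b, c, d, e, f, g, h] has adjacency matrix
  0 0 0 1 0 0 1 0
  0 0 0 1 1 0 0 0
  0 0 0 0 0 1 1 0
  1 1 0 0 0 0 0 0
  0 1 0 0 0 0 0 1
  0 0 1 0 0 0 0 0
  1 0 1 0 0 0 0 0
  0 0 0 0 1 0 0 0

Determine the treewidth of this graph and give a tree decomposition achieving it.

Treewidth 1.
One optimal decomposition is:
Bags: B1 = {c, f}  B2 = {c, g}  B3 = {a, g}  B4 = {a, d}  B5 = {b, d}  B6 = {b, e}  B7 = {e, h}
Tree: B1–B2, B2–B3, B3–B4, B4–B5, B5–B6, B6–B7

The largest bag has 2 vertices, giving width 1; this decomposition certifies tw(G) ≤ 1. Any graph with an edge has treewidth ≥ 1, and G has the edge f–c. Combining the bounds, tw(G) = 1.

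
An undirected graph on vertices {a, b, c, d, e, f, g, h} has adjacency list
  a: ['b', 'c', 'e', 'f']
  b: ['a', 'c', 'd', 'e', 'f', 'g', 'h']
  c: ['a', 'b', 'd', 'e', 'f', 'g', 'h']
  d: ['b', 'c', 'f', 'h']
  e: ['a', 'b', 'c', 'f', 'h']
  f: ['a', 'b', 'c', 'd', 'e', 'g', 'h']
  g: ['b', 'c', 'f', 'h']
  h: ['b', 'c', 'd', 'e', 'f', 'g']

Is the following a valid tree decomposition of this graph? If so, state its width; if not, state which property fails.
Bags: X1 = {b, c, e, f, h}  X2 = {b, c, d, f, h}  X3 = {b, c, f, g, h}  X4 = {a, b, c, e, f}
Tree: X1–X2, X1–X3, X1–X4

Yes; width 4.

Every vertex of G appears in some bag (union = {a, b, c, d, e, f, g, h}); every edge is covered by a bag; and for each vertex v the set of bags containing v is connected in the bag tree. The decomposition is therefore valid. The largest bag has 5 vertices, so the width is 4.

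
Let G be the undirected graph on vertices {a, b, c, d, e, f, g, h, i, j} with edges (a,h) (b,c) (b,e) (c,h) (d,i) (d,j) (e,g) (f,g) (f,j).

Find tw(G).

A width-1 tree decomposition is:
Bags: B1 = {a, h}  B2 = {c, h}  B3 = {b, c}  B4 = {b, e}  B5 = {e, g}  B6 = {f, g}  B7 = {f, j}  B8 = {d, j}  B9 = {d, i}
Tree: B1–B2, B2–B3, B3–B4, B4–B5, B5–B6, B6–B7, B7–B8, B8–B9
Every bag has size at most 2, so the width is 2 − 1 = 1 and tw(G) ≤ 1. Any graph with an edge has treewidth ≥ 1, and G has the edge a–h. Combining the bounds, tw(G) = 1.

1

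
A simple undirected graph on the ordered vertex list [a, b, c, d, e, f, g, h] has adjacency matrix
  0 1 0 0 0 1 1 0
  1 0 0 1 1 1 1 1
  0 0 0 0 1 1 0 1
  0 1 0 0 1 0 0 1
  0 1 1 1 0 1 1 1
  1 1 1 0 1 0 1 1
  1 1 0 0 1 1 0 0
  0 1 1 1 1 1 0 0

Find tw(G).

A width-3 tree decomposition is:
Bags: B1 = {b, e, f, h}  B2 = {b, d, e, h}  B3 = {c, e, f, h}  B4 = {b, e, f, g}  B5 = {a, b, f, g}
Tree: B1–B2, B1–B3, B1–B4, B4–B5
The largest bag has 4 vertices, giving width 3; this decomposition certifies tw(G) ≤ 3. On the other hand G contains the 4-clique {b, d, e, h}. A clique must lie in a single bag of any decomposition, so no decomposition can have width below 3. Hence tw(G) = 3 exactly.

3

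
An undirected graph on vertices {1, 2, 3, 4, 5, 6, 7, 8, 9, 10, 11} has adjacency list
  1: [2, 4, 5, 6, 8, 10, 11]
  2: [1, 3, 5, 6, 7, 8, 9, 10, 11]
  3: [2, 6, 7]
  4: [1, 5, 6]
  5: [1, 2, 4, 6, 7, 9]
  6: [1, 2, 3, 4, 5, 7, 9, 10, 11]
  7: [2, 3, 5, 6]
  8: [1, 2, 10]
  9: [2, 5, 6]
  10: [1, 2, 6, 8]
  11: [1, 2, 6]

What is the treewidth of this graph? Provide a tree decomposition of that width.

The largest bag has 4 vertices, giving width 3; this decomposition certifies tw(G) ≤ 3. On the other hand G contains the 4-clique {1, 2, 8, 10}. A clique must lie in a single bag of any decomposition, so no decomposition can have width below 3. The upper and lower bounds meet at 3, so that is the treewidth.

Treewidth 3.
One optimal decomposition is:
Bags: B1 = {1, 2, 5, 6}  B2 = {1, 2, 6, 10}  B3 = {2, 5, 6, 7}  B4 = {1, 2, 8, 10}  B5 = {1, 4, 5, 6}  B6 = {2, 3, 6, 7}  B7 = {1, 2, 6, 11}  B8 = {2, 5, 6, 9}
Tree: B1–B2, B1–B3, B2–B4, B1–B5, B3–B6, B1–B7, B3–B8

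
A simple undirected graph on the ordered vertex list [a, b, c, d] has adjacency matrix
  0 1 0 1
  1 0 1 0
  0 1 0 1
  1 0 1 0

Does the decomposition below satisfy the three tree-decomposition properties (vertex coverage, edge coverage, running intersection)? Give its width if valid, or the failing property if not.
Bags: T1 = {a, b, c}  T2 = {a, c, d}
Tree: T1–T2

Every vertex of G appears in some bag (union = {a, b, c, d}); every edge is covered by a bag; and for each vertex v the set of bags containing v is connected in the bag tree. The decomposition is therefore valid. The largest bag has 3 vertices, so the width is 2.

Yes; width 2.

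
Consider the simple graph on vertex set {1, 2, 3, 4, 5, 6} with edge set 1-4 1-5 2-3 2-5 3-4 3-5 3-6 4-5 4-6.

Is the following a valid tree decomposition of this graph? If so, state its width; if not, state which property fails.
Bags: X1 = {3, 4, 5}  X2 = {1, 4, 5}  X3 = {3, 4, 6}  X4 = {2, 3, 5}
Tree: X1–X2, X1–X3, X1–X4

Checking the three conditions: (i) the bags cover all of {1, 2, 3, 4, 5, 6}; (ii) for each edge, some bag contains both endpoints; (iii) the bags containing any fixed vertex form a subtree. All hold, so the decomposition is valid with width 3 − 1 = 2.

Yes; width 2.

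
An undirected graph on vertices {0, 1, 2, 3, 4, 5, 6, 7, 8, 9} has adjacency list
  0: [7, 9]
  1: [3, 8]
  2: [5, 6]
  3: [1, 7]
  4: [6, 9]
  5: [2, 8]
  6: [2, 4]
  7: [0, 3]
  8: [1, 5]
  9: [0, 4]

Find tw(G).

2

A width-2 tree decomposition is:
Bags: B1 = {2, 5, 8}  B2 = {1, 2, 8}  B3 = {1, 2, 3}  B4 = {2, 3, 7}  B5 = {0, 2, 7}  B6 = {0, 2, 9}  B7 = {2, 4, 9}  B8 = {2, 4, 6}
Tree: B1–B2, B2–B3, B3–B4, B4–B5, B5–B6, B6–B7, B7–B8
Each bag holds 3 vertices, so the decomposition has width 2, which upper-bounds the treewidth. For the lower bound, G contains the cycle 2–5–8–1–3–7–0–9–4–6–2, so G is not a forest; only forests have treewidth ≤ 1, hence tw(G) ≥ 2. Hence tw(G) = 2 exactly.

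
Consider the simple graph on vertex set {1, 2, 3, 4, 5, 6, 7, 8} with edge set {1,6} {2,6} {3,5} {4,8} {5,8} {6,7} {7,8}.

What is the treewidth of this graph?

1

A width-1 tree decomposition is:
Bags: B1 = {7, 8}  B2 = {5, 8}  B3 = {6, 7}  B4 = {1, 6}  B5 = {3, 5}  B6 = {4, 8}  B7 = {2, 6}
Tree: B1–B2, B1–B3, B3–B4, B2–B5, B2–B6, B3–B7
Every bag has size at most 2, so the width is 2 − 1 = 1 and tw(G) ≤ 1. G has an edge, so its treewidth is at least 1. The upper and lower bounds meet at 1, so that is the treewidth.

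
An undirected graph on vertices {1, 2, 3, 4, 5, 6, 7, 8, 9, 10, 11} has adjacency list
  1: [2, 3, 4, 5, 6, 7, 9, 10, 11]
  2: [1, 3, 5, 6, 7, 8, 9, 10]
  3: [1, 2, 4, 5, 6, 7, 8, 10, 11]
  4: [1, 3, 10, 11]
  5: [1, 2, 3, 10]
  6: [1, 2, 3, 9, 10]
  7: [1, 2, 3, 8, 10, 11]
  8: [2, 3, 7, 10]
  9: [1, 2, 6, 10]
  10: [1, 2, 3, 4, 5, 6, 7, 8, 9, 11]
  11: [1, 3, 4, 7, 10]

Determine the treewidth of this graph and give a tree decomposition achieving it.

The largest bag has 5 vertices, giving width 4; this decomposition certifies tw(G) ≤ 4. For the lower bound, the 5 vertices {2, 3, 7, 8, 10} are pairwise adjacent, and any tree decomposition puts a clique entirely inside one bag — forcing width ≥ 4. Therefore the treewidth is 4.

Treewidth 4.
One such decomposition:
Bags: B1 = {1, 2, 3, 7, 10}  B2 = {2, 3, 7, 8, 10}  B3 = {1, 2, 3, 5, 10}  B4 = {1, 2, 3, 6, 10}  B5 = {1, 3, 7, 10, 11}  B6 = {1, 2, 6, 9, 10}  B7 = {1, 3, 4, 10, 11}
Tree: B1–B2, B1–B3, B3–B4, B1–B5, B4–B6, B5–B7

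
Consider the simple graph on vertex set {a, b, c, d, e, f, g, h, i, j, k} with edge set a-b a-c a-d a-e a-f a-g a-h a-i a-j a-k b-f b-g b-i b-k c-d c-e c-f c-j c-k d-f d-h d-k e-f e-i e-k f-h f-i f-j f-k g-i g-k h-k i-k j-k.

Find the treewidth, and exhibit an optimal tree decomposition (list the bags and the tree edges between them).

Treewidth 4.
One such decomposition:
Bags: B1 = {a, c, e, f, k}  B2 = {a, c, f, j, k}  B3 = {a, e, f, i, k}  B4 = {a, b, f, i, k}  B5 = {a, c, d, f, k}  B6 = {a, d, f, h, k}  B7 = {a, b, g, i, k}
Tree: B1–B2, B1–B3, B3–B4, B1–B5, B5–B6, B4–B7

Each bag holds 5 vertices, so the decomposition has width 4, which upper-bounds the treewidth. On the other hand G contains the 5-clique {a, b, g, i, k}. A clique must lie in a single bag of any decomposition, so no decomposition can have width below 4. Combining the bounds, tw(G) = 4.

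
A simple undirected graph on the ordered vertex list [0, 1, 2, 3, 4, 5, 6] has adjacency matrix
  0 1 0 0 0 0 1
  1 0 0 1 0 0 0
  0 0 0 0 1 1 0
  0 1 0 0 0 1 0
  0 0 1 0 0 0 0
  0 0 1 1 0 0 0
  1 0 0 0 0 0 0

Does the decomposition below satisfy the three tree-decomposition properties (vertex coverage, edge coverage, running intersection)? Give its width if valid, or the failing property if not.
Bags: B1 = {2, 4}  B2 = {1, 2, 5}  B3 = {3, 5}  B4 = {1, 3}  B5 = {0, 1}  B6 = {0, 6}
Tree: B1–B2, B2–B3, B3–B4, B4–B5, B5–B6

No — bags containing vertex 1 are not connected in the tree.

A tree decomposition must satisfy three properties: every vertex lies in some bag; for every edge, both endpoints lie together in some bag; and for every vertex, the bags containing it form a connected subtree. Here bags containing vertex 1 are not connected in the tree, so the decomposition is invalid.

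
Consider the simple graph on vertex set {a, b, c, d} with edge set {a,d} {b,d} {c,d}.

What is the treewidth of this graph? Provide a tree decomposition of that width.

The largest bag has 2 vertices, giving width 1; this decomposition certifies tw(G) ≤ 1. Any graph with an edge has treewidth ≥ 1, and G has the edge a–d. Hence tw(G) = 1 exactly.

Treewidth 1.
One optimal decomposition is:
Bags: B1 = {a, d}  B2 = {c, d}  B3 = {b, d}
Tree: B1–B2, B1–B3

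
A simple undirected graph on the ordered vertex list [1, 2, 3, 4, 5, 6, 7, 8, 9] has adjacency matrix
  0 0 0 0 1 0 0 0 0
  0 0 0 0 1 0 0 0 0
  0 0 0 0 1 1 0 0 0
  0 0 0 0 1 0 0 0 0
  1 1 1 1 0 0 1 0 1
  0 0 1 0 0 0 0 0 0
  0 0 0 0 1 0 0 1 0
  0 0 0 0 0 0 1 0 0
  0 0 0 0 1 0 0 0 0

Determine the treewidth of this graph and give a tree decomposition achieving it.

Treewidth 1.
One such decomposition:
Bags: B1 = {1, 5}  B2 = {3, 5}  B3 = {3, 6}  B4 = {5, 9}  B5 = {5, 7}  B6 = {4, 5}  B7 = {2, 5}  B8 = {7, 8}
Tree: B1–B2, B2–B3, B2–B4, B1–B5, B4–B6, B5–B7, B5–B8

The largest bag has 2 vertices, giving width 1; this decomposition certifies tw(G) ≤ 1. G has an edge, so its treewidth is at least 1. Combining the bounds, tw(G) = 1.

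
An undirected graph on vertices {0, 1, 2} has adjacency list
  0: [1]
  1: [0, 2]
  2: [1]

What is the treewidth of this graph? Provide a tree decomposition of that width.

Each bag holds 2 vertices, so the decomposition has width 1, which upper-bounds the treewidth. Since G has at least one edge (e.g. 1–0), it is not an edgeless graph, so tw(G) ≥ 1. Therefore the treewidth is 1.

Treewidth 1.
One such decomposition:
Bags: B1 = {0, 1}  B2 = {1, 2}
Tree: B1–B2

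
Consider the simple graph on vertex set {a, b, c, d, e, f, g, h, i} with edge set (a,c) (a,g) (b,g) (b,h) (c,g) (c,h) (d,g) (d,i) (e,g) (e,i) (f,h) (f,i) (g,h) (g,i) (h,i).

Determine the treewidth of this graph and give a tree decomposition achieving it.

Treewidth 2.
One optimal decomposition is:
Bags: B1 = {a, c, g}  B2 = {c, g, h}  B3 = {g, h, i}  B4 = {f, h, i}  B5 = {e, g, i}  B6 = {b, g, h}  B7 = {d, g, i}
Tree: B1–B2, B2–B3, B3–B4, B3–B5, B2–B6, B5–B7

Each bag holds 3 vertices, so the decomposition has width 2, which upper-bounds the treewidth. For the lower bound, the 3 vertices {d, g, i} are pairwise adjacent, and any tree decomposition puts a clique entirely inside one bag — forcing width ≥ 2. The upper and lower bounds meet at 2, so that is the treewidth.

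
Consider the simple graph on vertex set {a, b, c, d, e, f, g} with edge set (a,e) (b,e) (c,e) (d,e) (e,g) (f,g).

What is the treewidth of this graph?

A width-1 tree decomposition is:
Bags: B1 = {c, e}  B2 = {a, e}  B3 = {e, g}  B4 = {f, g}  B5 = {d, e}  B6 = {b, e}
Tree: B1–B2, B2–B3, B3–B4, B3–B5, B3–B6
Each bag holds 2 vertices, so the decomposition has width 1, which upper-bounds the treewidth. Since G has at least one edge (e.g. c–e), it is not an edgeless graph, so tw(G) ≥ 1. Hence tw(G) = 1 exactly.

1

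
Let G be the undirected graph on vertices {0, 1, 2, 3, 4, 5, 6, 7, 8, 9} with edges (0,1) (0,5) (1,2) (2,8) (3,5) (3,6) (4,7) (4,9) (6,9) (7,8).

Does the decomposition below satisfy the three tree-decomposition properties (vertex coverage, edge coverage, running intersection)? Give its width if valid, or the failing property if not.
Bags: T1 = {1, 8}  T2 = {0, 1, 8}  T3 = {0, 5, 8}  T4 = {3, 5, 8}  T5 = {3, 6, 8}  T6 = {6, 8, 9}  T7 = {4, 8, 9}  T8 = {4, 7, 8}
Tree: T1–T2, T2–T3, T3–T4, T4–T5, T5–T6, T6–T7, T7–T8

No — vertex 2 appears in no bag.

A tree decomposition must satisfy three properties: every vertex lies in some bag; for every edge, both endpoints lie together in some bag; and for every vertex, the bags containing it form a connected subtree. Here vertex 2 appears in no bag, so the decomposition is invalid.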